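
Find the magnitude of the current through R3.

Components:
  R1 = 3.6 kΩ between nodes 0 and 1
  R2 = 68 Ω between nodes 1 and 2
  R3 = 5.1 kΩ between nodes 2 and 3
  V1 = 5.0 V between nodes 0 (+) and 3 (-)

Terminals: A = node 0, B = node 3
Nodal analysis, taking node 3 as the 0 V reference.
Source V1 fixes V_0 = 5 V.
KCL at each unknown node (sum of currents leaving = 0; resistances in Ω):
  Node 1: (V_1 - 5)/3600 + (V_1 - V_2)/68 = 0
  Node 2: (V_2 - V_1)/68 + (V_2 - 0)/5100 = 0
Collecting terms (coefficients in siemens):
  0.01498·V_1 - 0.01471·V_2 = 0.001389
  0.0149·V_2 - 0.01471·V_1 = 0
Determinant D = (0.01498)(0.0149) - (-0.01471)(-0.01471) = 0.000007023
V_1 = [(0.001389)(0.0149) - (-0.01471)(0)]/D = 2.947 V
V_2 = [(0.01498)(0) - (0.001389)(-0.01471)]/D = 2.908 V
I_R3 = (V_2 - V_3)/R3 = (2.908 - 0)/5100 = 0.0005703 A
|I_R3| = 0.0005703 A

Final answer: |I_R3| = 0.0005703 A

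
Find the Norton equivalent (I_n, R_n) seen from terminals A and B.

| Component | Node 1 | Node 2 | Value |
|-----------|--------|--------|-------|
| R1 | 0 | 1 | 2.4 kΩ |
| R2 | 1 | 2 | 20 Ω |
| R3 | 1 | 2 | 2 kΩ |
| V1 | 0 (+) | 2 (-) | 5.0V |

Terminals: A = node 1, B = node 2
Find the Thévenin equivalent first; then I_n = V_th/R_th and R_n = R_th.
Step 1 — V_th is the open-circuit voltage V_A - V_B (nothing connected across the terminals).
Nodal analysis, taking node 2 as the 0 V reference.
Source V1 fixes V_0 = 5 V.
KCL at each unknown node (sum of currents leaving = 0; resistances in Ω):
  Node 1: (V_1 - 5)/2400 + (V_1 - 0)/20 + (V_1 - 0)/2000 = 0
Collecting terms: 0.05092 × V_1 = 0.002083  =>  V_1 = 0.04092 V
V_th = V_1 - V_2 = 0.04092 - 0 = 0.04092 V
Step 2 — R_th: zero the source — replace V1 by a short circuit (node 2 merges into node 0) — and find the resistance seen between A (node 1) and B (node 0).
Reduce the network between node 1 (A) and node 0 (B) by series/parallel combination:
  Rp1 = R1 ‖ R2 ‖ R3 (parallel, all between nodes 0 and 1) = 1/(1/2400 + 1/20 + 1/2000) = 19.64 Ω
R_th = 19.64 Ω
I_n = V_th/R_th = 0.04092/19.64 = 0.002083 A, and R_n = R_th = 19.64 Ω

Final answer: I_n = 0.002083 A, R_n = 19.64 Ω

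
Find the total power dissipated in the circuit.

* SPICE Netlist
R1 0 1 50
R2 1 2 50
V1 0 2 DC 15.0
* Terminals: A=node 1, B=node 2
Nodal analysis, taking node 2 as the 0 V reference.
Source V1 fixes V_0 = 15 V.
KCL at each unknown node (sum of currents leaving = 0; resistances in Ω):
  Node 1: (V_1 - 15)/50 + (V_1 - 0)/50 = 0
Collecting terms: 0.04 × V_1 = 0.3  =>  V_1 = 7.5 V
Power in each resistor, P = (ΔV)²/R:
  P_R1 = (15 - 7.5)²/50 = 1.125 W
  P_R2 = (7.5 - 0)²/50 = 1.125 W
P_total = P_R1 + P_R2 = 2.25 W

Final answer: 2.25 W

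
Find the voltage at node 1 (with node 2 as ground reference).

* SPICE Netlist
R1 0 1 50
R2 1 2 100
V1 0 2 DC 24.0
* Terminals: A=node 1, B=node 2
Nodal analysis, taking node 2 as the 0 V reference.
Source V1 fixes V_0 = 24 V.
KCL at each unknown node (sum of currents leaving = 0; resistances in Ω):
  Node 1: (V_1 - 24)/50 + (V_1 - 0)/100 = 0
Collecting terms: 0.03 × V_1 = 0.48  =>  V_1 = 16 V
The requested potential is V_1 = 16 V.

Final answer: V_1 = 16 V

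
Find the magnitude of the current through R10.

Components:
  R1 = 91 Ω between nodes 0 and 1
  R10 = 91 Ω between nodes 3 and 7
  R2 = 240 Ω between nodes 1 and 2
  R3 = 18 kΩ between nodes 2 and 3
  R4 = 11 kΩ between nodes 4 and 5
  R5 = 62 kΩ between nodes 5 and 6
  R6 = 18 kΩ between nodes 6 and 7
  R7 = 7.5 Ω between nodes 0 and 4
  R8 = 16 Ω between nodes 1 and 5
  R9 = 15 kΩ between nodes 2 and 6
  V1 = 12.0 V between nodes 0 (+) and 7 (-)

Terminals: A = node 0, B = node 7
Nodal analysis, taking node 7 as the 0 V reference.
Source V1 fixes V_0 = 12 V.
KCL at each unknown node (sum of currents leaving = 0; resistances in Ω):
  Node 1: (V_1 - 12)/91 + (V_1 - V_2)/240 + (V_1 - V_5)/16 = 0
  Node 2: (V_2 - V_1)/240 + (V_2 - V_3)/18000 + (V_2 - V_6)/15000 = 0
  Node 3: (V_3 - V_2)/18000 + (V_3 - 0)/91 = 0
  Node 4: (V_4 - V_5)/11000 + (V_4 - 12)/7.5 = 0
  Node 5: (V_5 - V_4)/11000 + (V_5 - V_6)/62000 + (V_5 - V_1)/16 = 0
  Node 6: (V_6 - V_5)/62000 + (V_6 - 0)/18000 + (V_6 - V_2)/15000 = 0
Collecting terms (coefficients in siemens):
  0.07766·V_1 - 0.004167·V_2 - 0.0625·V_5 = 0.1319
  0.004289·V_2 - 0.004167·V_1 - 0.00005556·V_3 - 0.00006667·V_6 = 0
  0.01104·V_3 - 0.00005556·V_2 = 0
  0.1334·V_4 - 0.00009091·V_5 = 1.6
  0.06261·V_5 - 0.0625·V_1 - 0.00009091·V_4 - 0.00001613·V_6 = 0
  0.0001384·V_6 - 0.00006667·V_2 - 0.00001613·V_5 = 0
Solving these 6 simultaneous equations (Gaussian elimination) gives:
  V_1 = 11.91 V, V_2 = 11.68 V, V_3 = 0.05874 V, V_4 = 12 V
  V_5 = 11.91 V, V_6 = 7.015 V
I_R10 = (V_3 - V_7)/R10 = (0.05874 - 0)/91 = 0.0006455 A
|I_R10| = 0.0006455 A

Final answer: |I_R10| = 0.0006455 A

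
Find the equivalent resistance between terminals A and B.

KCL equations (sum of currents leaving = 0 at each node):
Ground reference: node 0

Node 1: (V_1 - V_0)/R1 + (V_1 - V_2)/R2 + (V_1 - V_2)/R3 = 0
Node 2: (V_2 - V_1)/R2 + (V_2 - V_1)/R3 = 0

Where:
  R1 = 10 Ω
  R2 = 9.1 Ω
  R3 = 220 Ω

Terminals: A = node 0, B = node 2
Reduce the network between node 0 (A) and node 2 (B) by series/parallel combination:
  Rp1 = R2 ‖ R3 (parallel, both between nodes 1 and 2) = 1/(1/9.1 + 1/220) = 8.739 Ω
  Rs1 = R1 + Rp1 (series, joined only at node 1) = 10 + 8.739 = 18.74 Ω
R_eq = 18.74 Ω

Final answer: 18.74 Ω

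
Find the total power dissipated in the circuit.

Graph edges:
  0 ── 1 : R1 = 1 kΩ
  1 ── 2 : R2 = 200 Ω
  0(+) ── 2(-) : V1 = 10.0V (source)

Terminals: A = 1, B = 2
Nodal analysis, taking node 2 as the 0 V reference.
Source V1 fixes V_0 = 10 V.
KCL at each unknown node (sum of currents leaving = 0; resistances in Ω):
  Node 1: (V_1 - 10)/1000 + (V_1 - 0)/200 = 0
Collecting terms: 0.006 × V_1 = 0.01  =>  V_1 = 1.667 V
Power in each resistor, P = (ΔV)²/R:
  P_R1 = (10 - 1.667)²/1000 = 0.06944 W
  P_R2 = (1.667 - 0)²/200 = 0.01389 W
P_total = P_R1 + P_R2 = 0.08333 W

Final answer: 0.08333 W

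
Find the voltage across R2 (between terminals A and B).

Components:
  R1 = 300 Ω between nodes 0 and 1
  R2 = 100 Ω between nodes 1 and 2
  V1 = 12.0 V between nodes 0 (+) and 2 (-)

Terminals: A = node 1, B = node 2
R1 and R2 are in series across V1 (node 0 → node 1 → node 2), and the output A–B is taken across R2, so this is a voltage divider.
Series current: I = V1/(R1 + R2) = 12/(300 + 100) = 12/400 = 0.03 A
V_R2 = I × R2 = V1 × R2/(R1 + R2) = 12 × 100/400 = 3 V

Final answer: 3 V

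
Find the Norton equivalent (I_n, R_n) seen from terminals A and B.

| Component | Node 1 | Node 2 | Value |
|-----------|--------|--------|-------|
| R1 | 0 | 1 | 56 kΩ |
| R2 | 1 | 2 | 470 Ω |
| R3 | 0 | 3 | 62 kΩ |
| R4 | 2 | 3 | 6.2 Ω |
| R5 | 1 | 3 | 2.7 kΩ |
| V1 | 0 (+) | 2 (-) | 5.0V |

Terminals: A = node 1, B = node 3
Find the Thévenin equivalent first; then I_n = V_th/R_th and R_n = R_th.
Step 1 — V_th is the open-circuit voltage V_A - V_B (nothing connected across the terminals).
Nodal analysis, taking node 2 as the 0 V reference.
Source V1 fixes V_0 = 5 V.
KCL at each unknown node (sum of currents leaving = 0; resistances in Ω):
  Node 1: (V_1 - 5)/56000 + (V_1 - 0)/470 + (V_1 - V_3)/2700 = 0
  Node 3: (V_3 - 5)/62000 + (V_3 - 0)/6.2 + (V_3 - V_1)/2700 = 0
Collecting terms (coefficients in siemens):
  0.002516·V_1 - 0.0003704·V_3 = 0.00008929
  0.1617·V_3 - 0.0003704·V_1 = 0.00008065
Determinant D = (0.002516)(0.1617) - (-0.0003704)(-0.0003704) = 0.0004066
V_1 = [(0.00008929)(0.1617) - (-0.0003704)(0.00008065)]/D = 0.03557 V
V_3 = [(0.002516)(0.00008065) - (0.00008929)(-0.0003704)]/D = 0.0005803 V
V_th = V_1 - V_3 = 0.03557 - 0.0005803 = 0.03499 V
Step 2 — R_th: zero the source — replace V1 by a short circuit (node 2 merges into node 0) — and find the resistance seen between A (node 1) and B (node 3).
Reduce the network between node 1 (A) and node 3 (B) by series/parallel combination:
  Rp1 = R1 ‖ R2 (parallel, both between nodes 0 and 1) = 1/(1/56000 + 1/470) = 466.1 Ω
  Rp2 = R3 ‖ R4 (parallel, both between nodes 0 and 3) = 1/(1/62000 + 1/6.2) = 6.199 Ω
  Rs1 = Rp1 + Rp2 (series, joined only at node 0) = 466.1 + 6.199 = 472.3 Ω
  Rp3 = R5 ‖ Rs1 (parallel, both between nodes 1 and 3) = 1/(1/2700 + 1/472.3) = 402 Ω
R_th = 402 Ω
I_n = V_th/R_th = 0.03499/402 = 0.00008706 A, and R_n = R_th = 402 Ω

Final answer: I_n = 8.706e-05 A, R_n = 402 Ω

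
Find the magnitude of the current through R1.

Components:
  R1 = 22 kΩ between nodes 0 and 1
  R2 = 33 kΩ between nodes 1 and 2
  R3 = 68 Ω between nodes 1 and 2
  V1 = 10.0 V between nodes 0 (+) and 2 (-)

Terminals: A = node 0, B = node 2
Nodal analysis, taking node 2 as the 0 V reference.
Source V1 fixes V_0 = 10 V.
KCL at each unknown node (sum of currents leaving = 0; resistances in Ω):
  Node 1: (V_1 - 10)/22000 + (V_1 - 0)/33000 + (V_1 - 0)/68 = 0
Collecting terms: 0.01478 × V_1 = 0.0004545  =>  V_1 = 0.03075 V
I_R1 = (V_0 - V_1)/R1 = (10 - 0.03075)/22000 = 0.0004531 A
|I_R1| = 0.0004531 A

Final answer: |I_R1| = 0.0004531 A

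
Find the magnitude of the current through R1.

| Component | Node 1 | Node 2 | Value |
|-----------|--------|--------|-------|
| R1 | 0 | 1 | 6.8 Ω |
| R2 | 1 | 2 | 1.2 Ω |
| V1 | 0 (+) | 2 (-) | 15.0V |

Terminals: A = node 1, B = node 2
Nodal analysis, taking node 2 as the 0 V reference.
Source V1 fixes V_0 = 15 V.
KCL at each unknown node (sum of currents leaving = 0; resistances in Ω):
  Node 1: (V_1 - 15)/6.8 + (V_1 - 0)/1.2 = 0
Collecting terms: 0.9804 × V_1 = 2.206  =>  V_1 = 2.25 V
I_R1 = (V_0 - V_1)/R1 = (15 - 2.25)/6.8 = 1.875 A
|I_R1| = 1.875 A

Final answer: |I_R1| = 1.875 A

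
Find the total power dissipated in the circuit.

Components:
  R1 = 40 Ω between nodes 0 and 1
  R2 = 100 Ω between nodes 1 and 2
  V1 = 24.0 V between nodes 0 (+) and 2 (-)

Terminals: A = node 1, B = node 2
Nodal analysis, taking node 2 as the 0 V reference.
Source V1 fixes V_0 = 24 V.
KCL at each unknown node (sum of currents leaving = 0; resistances in Ω):
  Node 1: (V_1 - 24)/40 + (V_1 - 0)/100 = 0
Collecting terms: 0.035 × V_1 = 0.6  =>  V_1 = 17.14 V
Power in each resistor, P = (ΔV)²/R:
  P_R1 = (24 - 17.14)²/40 = 1.176 W
  P_R2 = (17.14 - 0)²/100 = 2.939 W
P_total = P_R1 + P_R2 = 4.114 W

Final answer: 4.114 W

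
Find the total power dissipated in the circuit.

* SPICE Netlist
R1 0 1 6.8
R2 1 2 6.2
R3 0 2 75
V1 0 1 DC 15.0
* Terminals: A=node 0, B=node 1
Nodal analysis, taking node 1 as the 0 V reference.
Source V1 fixes V_0 = 15 V.
KCL at each unknown node (sum of currents leaving = 0; resistances in Ω):
  Node 2: (V_2 - 0)/6.2 + (V_2 - 15)/75 = 0
Collecting terms: 0.1746 × V_2 = 0.2  =>  V_2 = 1.145 V
Power in each resistor, P = (ΔV)²/R:
  P_R1 = (15 - 0)²/6.8 = 33.09 W
  P_R2 = (0 - 1.145)²/6.2 = 0.2116 W
  P_R3 = (15 - 1.145)²/75 = 2.559 W
P_total = P_R1 + P_R2 + P_R3 = 35.86 W

Final answer: 35.86 W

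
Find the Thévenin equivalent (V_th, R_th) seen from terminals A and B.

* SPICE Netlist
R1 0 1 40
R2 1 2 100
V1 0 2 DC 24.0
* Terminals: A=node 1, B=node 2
Step 1 — V_th is the open-circuit voltage V_A - V_B (nothing connected across the terminals).
Nodal analysis, taking node 2 as the 0 V reference.
Source V1 fixes V_0 = 24 V.
KCL at each unknown node (sum of currents leaving = 0; resistances in Ω):
  Node 1: (V_1 - 24)/40 + (V_1 - 0)/100 = 0
Collecting terms: 0.035 × V_1 = 0.6  =>  V_1 = 17.14 V
V_th = V_1 - V_2 = 17.14 - 0 = 17.14 V
Step 2 — R_th: zero the source — replace V1 by a short circuit (node 2 merges into node 0) — and find the resistance seen between A (node 1) and B (node 0).
Reduce the network between node 1 (A) and node 0 (B) by series/parallel combination:
  Rp1 = R1 ‖ R2 (parallel, both between nodes 0 and 1) = 1/(1/40 + 1/100) = 28.57 Ω
R_th = 28.57 Ω

Final answer: V_th = 17.14 V, R_th = 28.57 Ω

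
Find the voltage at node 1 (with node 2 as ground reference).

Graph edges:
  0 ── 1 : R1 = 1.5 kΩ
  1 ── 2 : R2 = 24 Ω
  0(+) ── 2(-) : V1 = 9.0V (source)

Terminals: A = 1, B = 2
Nodal analysis, taking node 2 as the 0 V reference.
Source V1 fixes V_0 = 9 V.
KCL at each unknown node (sum of currents leaving = 0; resistances in Ω):
  Node 1: (V_1 - 9)/1500 + (V_1 - 0)/24 = 0
Collecting terms: 0.04233 × V_1 = 0.006  =>  V_1 = 0.1417 V
The requested potential is V_1 = 0.1417 V.

Final answer: V_1 = 0.1417 V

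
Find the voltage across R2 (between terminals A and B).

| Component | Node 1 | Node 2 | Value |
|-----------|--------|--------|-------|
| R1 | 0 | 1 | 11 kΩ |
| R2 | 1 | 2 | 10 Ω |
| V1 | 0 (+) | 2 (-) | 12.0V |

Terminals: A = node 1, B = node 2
R1 and R2 are in series across V1 (node 0 → node 1 → node 2), and the output A–B is taken across R2, so this is a voltage divider.
Series current: I = V1/(R1 + R2) = 12/(11000 + 10) = 12/11010 = 0.00109 A
V_R2 = I × R2 = V1 × R2/(R1 + R2) = 12 × 10/11010 = 0.0109 V

Final answer: 0.0109 V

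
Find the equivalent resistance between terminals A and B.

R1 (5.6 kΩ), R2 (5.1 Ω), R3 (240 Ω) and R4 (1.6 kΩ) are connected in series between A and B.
Reduce the network between node 0 (A) and node 4 (B) by series/parallel combination:
  Rs1 = R1 + R2 (series, joined only at node 1) = 5600 + 5.1 = 5605 Ω
  Rs2 = R3 + Rs1 (series, joined only at node 2) = 240 + 5605 = 5845 Ω
  Rs3 = R4 + Rs2 (series, joined only at node 3) = 1600 + 5845 = 7445 Ω
R_eq = 7.445 kΩ

Final answer: 7.445 kΩ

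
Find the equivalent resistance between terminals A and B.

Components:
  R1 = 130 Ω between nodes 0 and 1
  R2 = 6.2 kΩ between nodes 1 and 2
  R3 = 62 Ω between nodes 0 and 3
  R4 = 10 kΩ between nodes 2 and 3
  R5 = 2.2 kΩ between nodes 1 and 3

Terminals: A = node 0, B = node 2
The network is not a plain series/parallel combination. Inject a 1 A test current into terminal A (node 0) and return it from terminal B (node 2); then R_eq = V_A / (1 A).
Nodal analysis, taking node 2 as the 0 V reference.
Current source I_test pushes 1 A into node 0 and draws it out of node 2.
KCL at each unknown node (sum of currents leaving = 0; resistances in Ω):
  Node 0: (V_0 - V_1)/130 + (V_0 - V_3)/62 - 1 = 0
  Node 1: (V_1 - V_0)/130 + (V_1 - 0)/6200 + (V_1 - V_3)/2200 = 0
  Node 3: (V_3 - V_0)/62 + (V_3 - V_1)/2200 + (V_3 - 0)/10000 = 0
Collecting terms (coefficients in siemens):
  0.02382·V_0 - 0.007692·V_1 - 0.01613·V_3 = 1
  0.008308·V_1 - 0.007692·V_0 - 0.0004545·V_3 = 0
  0.01668·V_3 - 0.01613·V_0 - 0.0004545·V_1 = 0
Solving these 3 simultaneous equations (Gaussian elimination) gives:
  V_0 = 3884 V, V_1 = 3807 V, V_3 = 3859 V
R_eq = V_0 / 1 A = 3884 Ω = 3.884 kΩ

Final answer: 3.884 kΩ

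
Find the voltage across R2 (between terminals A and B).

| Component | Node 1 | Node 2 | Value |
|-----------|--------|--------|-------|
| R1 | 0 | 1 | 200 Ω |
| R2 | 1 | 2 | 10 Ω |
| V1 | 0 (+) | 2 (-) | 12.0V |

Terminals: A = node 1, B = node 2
R1 and R2 are in series across V1 (node 0 → node 1 → node 2), and the output A–B is taken across R2, so this is a voltage divider.
Series current: I = V1/(R1 + R2) = 12/(200 + 10) = 12/210 = 0.05714 A
V_R2 = I × R2 = V1 × R2/(R1 + R2) = 12 × 10/210 = 0.5714 V

Final answer: 0.5714 V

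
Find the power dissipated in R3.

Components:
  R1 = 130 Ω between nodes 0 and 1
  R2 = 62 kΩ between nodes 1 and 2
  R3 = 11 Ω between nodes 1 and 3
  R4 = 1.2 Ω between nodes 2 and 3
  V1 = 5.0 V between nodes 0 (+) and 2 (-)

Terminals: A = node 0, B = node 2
Nodal analysis, taking node 2 as the 0 V reference.
Source V1 fixes V_0 = 5 V.
KCL at each unknown node (sum of currents leaving = 0; resistances in Ω):
  Node 1: (V_1 - 5)/130 + (V_1 - 0)/62000 + (V_1 - V_3)/11 = 0
  Node 3: (V_3 - V_1)/11 + (V_3 - 0)/1.2 = 0
Collecting terms (coefficients in siemens):
  0.09862·V_1 - 0.09091·V_3 = 0.03846
  0.9242·V_3 - 0.09091·V_1 = 0
Determinant D = (0.09862)(0.9242) - (-0.09091)(-0.09091) = 0.08288
V_1 = [(0.03846)(0.9242) - (-0.09091)(0)]/D = 0.4289 V
V_3 = [(0.09862)(0) - (0.03846)(-0.09091)]/D = 0.04219 V
I_R3 = (V_1 - V_3)/R3 = (0.4289 - 0.04219)/11 = 0.03516 A
P_R3 = I_R3² × R3 = (0.03516)² × 11 = 0.01359 W

Final answer: 0.01359 W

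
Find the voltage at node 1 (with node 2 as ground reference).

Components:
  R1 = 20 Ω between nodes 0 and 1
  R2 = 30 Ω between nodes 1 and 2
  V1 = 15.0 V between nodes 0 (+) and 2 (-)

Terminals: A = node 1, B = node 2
Nodal analysis, taking node 2 as the 0 V reference.
Source V1 fixes V_0 = 15 V.
KCL at each unknown node (sum of currents leaving = 0; resistances in Ω):
  Node 1: (V_1 - 15)/20 + (V_1 - 0)/30 = 0
Collecting terms: 0.08333 × V_1 = 0.75  =>  V_1 = 9 V
The requested potential is V_1 = 9 V.

Final answer: V_1 = 9 V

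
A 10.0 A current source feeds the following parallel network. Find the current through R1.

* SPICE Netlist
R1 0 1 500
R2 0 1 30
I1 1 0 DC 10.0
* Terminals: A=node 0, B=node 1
All resistors sit directly between nodes 0 and 1, so they are in parallel and share one voltage V; the full source current 10 A splits among them.
1/R_par = 1/500 + 1/30 = 0.03533 S  =>  R_par = 28.3 Ω
V = I × R_par = 10 × 28.3 = 283 V
I_R1 = V/R1 = 283/500 = 0.566 A

Final answer: 0.566 A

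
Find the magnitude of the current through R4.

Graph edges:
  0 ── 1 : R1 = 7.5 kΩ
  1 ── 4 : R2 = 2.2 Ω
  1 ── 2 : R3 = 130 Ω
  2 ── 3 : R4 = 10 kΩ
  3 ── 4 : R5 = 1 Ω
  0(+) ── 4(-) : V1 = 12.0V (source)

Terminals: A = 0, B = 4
Nodal analysis, taking node 4 as the 0 V reference.
Source V1 fixes V_0 = 12 V.
KCL at each unknown node (sum of currents leaving = 0; resistances in Ω):
  Node 1: (V_1 - 12)/7500 + (V_1 - 0)/2.2 + (V_1 - V_2)/130 = 0
  Node 2: (V_2 - V_1)/130 + (V_2 - V_3)/10000 = 0
  Node 3: (V_3 - V_2)/10000 + (V_3 - 0)/1 = 0
Collecting terms (coefficients in siemens):
  0.4624·V_1 - 0.007692·V_2 = 0.0016
  0.007792·V_2 - 0.007692·V_1 - 0.0001·V_3 = 0
  1·V_3 - 0.0001·V_2 = 0
Solving these 3 simultaneous equations (Gaussian elimination) gives:
  V_1 = 0.003518 V, V_2 = 0.003473 V, V_3 = 0.0000003473 V
I_R4 = (V_2 - V_3)/R4 = (0.003473 - 0.0000003473)/10000 = 0.0000003473 A
|I_R4| = 0.0000003473 A

Final answer: |I_R4| = 3.473e-07 A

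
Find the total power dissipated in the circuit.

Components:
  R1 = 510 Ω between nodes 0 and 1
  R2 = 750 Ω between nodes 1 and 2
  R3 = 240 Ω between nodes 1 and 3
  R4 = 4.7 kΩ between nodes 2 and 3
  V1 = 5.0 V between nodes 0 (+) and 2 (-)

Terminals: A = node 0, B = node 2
Nodal analysis, taking node 2 as the 0 V reference.
Source V1 fixes V_0 = 5 V.
KCL at each unknown node (sum of currents leaving = 0; resistances in Ω):
  Node 1: (V_1 - 5)/510 + (V_1 - 0)/750 + (V_1 - V_3)/240 = 0
  Node 3: (V_3 - V_1)/240 + (V_3 - 0)/4700 = 0
Collecting terms (coefficients in siemens):
  0.007461·V_1 - 0.004167·V_3 = 0.009804
  0.004379·V_3 - 0.004167·V_1 = 0
Determinant D = (0.007461)(0.004379) - (-0.004167)(-0.004167) = 0.00001531
V_1 = [(0.009804)(0.004379) - (-0.004167)(0)]/D = 2.804 V
V_3 = [(0.007461)(0) - (0.009804)(-0.004167)]/D = 2.668 V
Power in each resistor, P = (ΔV)²/R:
  P_R1 = (5 - 2.804)²/510 = 0.009457 W
  P_R2 = (2.804 - 0)²/750 = 0.01048 W
  P_R3 = (2.804 - 2.668)²/240 = 0.00007732 W
  P_R4 = (0 - 2.668)²/4700 = 0.001514 W
P_total = P_R1 + P_R2 + P_R3 + P_R4 = 0.02153 W

Final answer: 0.02153 W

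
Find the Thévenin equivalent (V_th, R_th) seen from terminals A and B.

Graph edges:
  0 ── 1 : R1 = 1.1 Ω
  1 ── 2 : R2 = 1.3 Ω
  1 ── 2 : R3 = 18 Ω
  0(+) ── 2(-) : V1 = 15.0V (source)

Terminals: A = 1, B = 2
Step 1 — V_th is the open-circuit voltage V_A - V_B (nothing connected across the terminals).
Nodal analysis, taking node 2 as the 0 V reference.
Source V1 fixes V_0 = 15 V.
KCL at each unknown node (sum of currents leaving = 0; resistances in Ω):
  Node 1: (V_1 - 15)/1.1 + (V_1 - 0)/1.3 + (V_1 - 0)/18 = 0
Collecting terms: 1.734 × V_1 = 13.64  =>  V_1 = 7.865 V
V_th = V_1 - V_2 = 7.865 - 0 = 7.865 V
Step 2 — R_th: zero the source — replace V1 by a short circuit (node 2 merges into node 0) — and find the resistance seen between A (node 1) and B (node 0).
Reduce the network between node 1 (A) and node 0 (B) by series/parallel combination:
  Rp1 = R1 ‖ R2 ‖ R3 (parallel, all between nodes 0 and 1) = 1/(1/1.1 + 1/1.3 + 1/18) = 0.5767 Ω
R_th = 0.5767 Ω

Final answer: V_th = 7.865 V, R_th = 0.5767 Ω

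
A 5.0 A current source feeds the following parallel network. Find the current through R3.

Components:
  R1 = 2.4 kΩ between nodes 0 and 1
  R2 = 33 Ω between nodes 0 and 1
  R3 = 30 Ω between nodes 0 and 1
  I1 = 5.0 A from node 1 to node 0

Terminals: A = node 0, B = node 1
All resistors sit directly between nodes 0 and 1, so they are in parallel and share one voltage V; the full source current 5 A splits among them.
1/R_par = 1/2400 + 1/33 + 1/30 = 0.06405 S  =>  R_par = 15.61 Ω
V = I × R_par = 5 × 15.61 = 78.06 V
I_R3 = V/R3 = 78.06/30 = 2.602 A

Final answer: 2.602 A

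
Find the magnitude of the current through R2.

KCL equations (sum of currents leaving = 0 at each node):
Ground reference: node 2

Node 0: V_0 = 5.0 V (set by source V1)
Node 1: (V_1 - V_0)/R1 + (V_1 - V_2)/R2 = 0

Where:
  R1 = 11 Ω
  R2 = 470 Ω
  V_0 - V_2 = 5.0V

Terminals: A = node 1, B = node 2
Nodal analysis, taking node 2 as the 0 V reference.
Source V1 fixes V_0 = 5 V.
KCL at each unknown node (sum of currents leaving = 0; resistances in Ω):
  Node 1: (V_1 - 5)/11 + (V_1 - 0)/470 = 0
Collecting terms: 0.09304 × V_1 = 0.4545  =>  V_1 = 4.886 V
I_R2 = (V_1 - V_2)/R2 = (4.886 - 0)/470 = 0.0104 A
|I_R2| = 0.0104 A

Final answer: |I_R2| = 0.0104 A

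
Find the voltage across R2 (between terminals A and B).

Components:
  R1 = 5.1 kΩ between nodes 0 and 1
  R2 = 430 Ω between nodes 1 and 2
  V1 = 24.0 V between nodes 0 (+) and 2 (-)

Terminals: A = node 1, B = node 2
R1 and R2 are in series across V1 (node 0 → node 1 → node 2), and the output A–B is taken across R2, so this is a voltage divider.
Series current: I = V1/(R1 + R2) = 24/(5100 + 430) = 24/5530 = 0.00434 A
V_R2 = I × R2 = V1 × R2/(R1 + R2) = 24 × 430/5530 = 1.866 V

Final answer: 1.866 V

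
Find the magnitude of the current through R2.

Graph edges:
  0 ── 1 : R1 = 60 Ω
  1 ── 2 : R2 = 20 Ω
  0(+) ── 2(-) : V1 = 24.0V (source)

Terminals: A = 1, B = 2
Nodal analysis, taking node 2 as the 0 V reference.
Source V1 fixes V_0 = 24 V.
KCL at each unknown node (sum of currents leaving = 0; resistances in Ω):
  Node 1: (V_1 - 24)/60 + (V_1 - 0)/20 = 0
Collecting terms: 0.06667 × V_1 = 0.4  =>  V_1 = 6 V
I_R2 = (V_1 - V_2)/R2 = (6 - 0)/20 = 0.3 A
|I_R2| = 0.3 A

Final answer: |I_R2| = 0.3 A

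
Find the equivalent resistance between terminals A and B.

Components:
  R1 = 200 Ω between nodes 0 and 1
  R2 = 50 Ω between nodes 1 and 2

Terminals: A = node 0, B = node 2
Reduce the network between node 0 (A) and node 2 (B) by series/parallel combination:
  Rs1 = R1 + R2 (series, joined only at node 1) = 200 + 50 = 250 Ω
R_eq = 250 Ω

Final answer: 250 Ω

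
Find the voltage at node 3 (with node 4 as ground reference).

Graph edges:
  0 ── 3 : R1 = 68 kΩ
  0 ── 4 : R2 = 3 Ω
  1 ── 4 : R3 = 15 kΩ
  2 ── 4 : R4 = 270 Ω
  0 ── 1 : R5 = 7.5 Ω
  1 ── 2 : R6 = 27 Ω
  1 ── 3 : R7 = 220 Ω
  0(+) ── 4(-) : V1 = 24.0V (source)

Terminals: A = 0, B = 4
Nodal analysis, taking node 4 as the 0 V reference.
Source V1 fixes V_0 = 24 V.
KCL at each unknown node (sum of currents leaving = 0; resistances in Ω):
  Node 1: (V_1 - 0)/15000 + (V_1 - 24)/7.5 + (V_1 - V_2)/27 + (V_1 - V_3)/220 = 0
  Node 2: (V_2 - 0)/270 + (V_2 - V_1)/27 = 0
  Node 3: (V_3 - 24)/68000 + (V_3 - V_1)/220 = 0
Collecting terms (coefficients in siemens):
  0.175·V_1 - 0.03704·V_2 - 0.004545·V_3 = 3.2
  0.04074·V_2 - 0.03704·V_1 = 0
  0.00456·V_3 - 0.004545·V_1 = 0.0003529
Solving these 3 simultaneous equations (Gaussian elimination) gives:
  V_1 = 23.4 V, V_2 = 21.27 V, V_3 = 23.4 V
The requested potential is V_3 = 23.4 V.

Final answer: V_3 = 23.4 V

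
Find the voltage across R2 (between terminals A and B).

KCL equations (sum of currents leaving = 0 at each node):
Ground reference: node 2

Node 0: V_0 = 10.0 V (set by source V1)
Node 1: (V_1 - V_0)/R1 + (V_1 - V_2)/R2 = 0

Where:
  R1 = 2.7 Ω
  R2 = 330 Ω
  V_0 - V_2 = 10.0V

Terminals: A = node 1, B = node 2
R1 and R2 are in series across V1 (node 0 → node 1 → node 2), and the output A–B is taken across R2, so this is a voltage divider.
Series current: I = V1/(R1 + R2) = 10/(2.7 + 330) = 10/332.7 = 0.03006 A
V_R2 = I × R2 = V1 × R2/(R1 + R2) = 10 × 330/332.7 = 9.919 V

Final answer: 9.919 V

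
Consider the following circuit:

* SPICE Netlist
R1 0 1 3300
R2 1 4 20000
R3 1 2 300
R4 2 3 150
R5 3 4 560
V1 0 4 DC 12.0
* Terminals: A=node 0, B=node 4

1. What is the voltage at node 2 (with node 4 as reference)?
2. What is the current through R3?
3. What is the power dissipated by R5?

Nodal analysis, taking node 4 as the 0 V reference.
Source V1 fixes V_0 = 12 V.
KCL at each unknown node (sum of currents leaving = 0; resistances in Ω):
  Node 1: (V_1 - 12)/3300 + (V_1 - 0)/20000 + (V_1 - V_2)/300 = 0
  Node 2: (V_2 - V_1)/300 + (V_2 - V_3)/150 = 0
  Node 3: (V_3 - V_2)/150 + (V_3 - 0)/560 = 0
Collecting terms (coefficients in siemens):
  0.003686·V_1 - 0.003333·V_2 = 0.003636
  0.01·V_2 - 0.003333·V_1 - 0.006667·V_3 = 0
  0.008452·V_3 - 0.006667·V_2 = 0
Solving these 3 simultaneous equations (Gaussian elimination) gives:
  V_1 = 2.707 V, V_2 = 1.903 V, V_3 = 1.501 V
Part 1:
  Read off the nodal solution: V_2 = 1.903 V
Part 2:
  I_R3 = (V_1 - V_2)/R3 = (2.707 - 1.903)/300 = 0.002681 A
  Magnitude: I_R3 = 0.002681 A
Part 3:
  I_R5 = (V_3 - V_4)/R5 = (1.501 - 0)/560 = 0.002681 A
  P_R5 = I_R5² × R5 = (0.002681)² × 560 = 0.004024 W

Final answers:
1. V_2 = 1.903 V
2. I_R3 = 0.002681 A
3. P_R5 = 0.004024 W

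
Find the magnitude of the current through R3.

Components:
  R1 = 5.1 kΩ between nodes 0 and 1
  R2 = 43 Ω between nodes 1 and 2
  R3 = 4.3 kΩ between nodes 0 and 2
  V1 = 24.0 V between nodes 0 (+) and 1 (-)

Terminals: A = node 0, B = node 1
Nodal analysis, taking node 1 as the 0 V reference.
Source V1 fixes V_0 = 24 V.
KCL at each unknown node (sum of currents leaving = 0; resistances in Ω):
  Node 2: (V_2 - 0)/43 + (V_2 - 24)/4300 = 0
Collecting terms: 0.02349 × V_2 = 0.005581  =>  V_2 = 0.2376 V
I_R3 = (V_0 - V_2)/R3 = (24 - 0.2376)/4300 = 0.005526 A
|I_R3| = 0.005526 A

Final answer: |I_R3| = 0.005526 A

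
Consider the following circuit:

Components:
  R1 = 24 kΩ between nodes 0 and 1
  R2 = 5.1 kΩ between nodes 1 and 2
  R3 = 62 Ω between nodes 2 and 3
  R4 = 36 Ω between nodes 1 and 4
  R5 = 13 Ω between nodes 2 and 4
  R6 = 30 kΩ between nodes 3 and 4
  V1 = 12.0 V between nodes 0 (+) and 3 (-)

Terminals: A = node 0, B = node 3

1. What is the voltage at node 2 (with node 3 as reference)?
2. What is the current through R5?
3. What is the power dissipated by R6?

Nodal analysis, taking node 3 as the 0 V reference.
Source V1 fixes V_0 = 12 V.
KCL at each unknown node (sum of currents leaving = 0; resistances in Ω):
  Node 1: (V_1 - 12)/24000 + (V_1 - V_2)/5100 + (V_1 - V_4)/36 = 0
  Node 2: (V_2 - V_1)/5100 + (V_2 - 0)/62 + (V_2 - V_4)/13 = 0
  Node 4: (V_4 - V_1)/36 + (V_4 - V_2)/13 + (V_4 - 0)/30000 = 0
Collecting terms (coefficients in siemens):
  0.02802·V_1 - 0.0001961·V_2 - 0.02778·V_4 = 0.0005
  0.09325·V_2 - 0.0001961·V_1 - 0.07692·V_4 = 0
  0.1047·V_4 - 0.02778·V_1 - 0.07692·V_2 = 0
Solving these 3 simultaneous equations (Gaussian elimination) gives:
  V_1 = 0.05492 V, V_2 = 0.03078 V, V_4 = 0.03717 V
Part 1:
  Read off the nodal solution: V_2 = 0.03078 V
Part 2:
  I_R5 = (V_2 - V_4)/R5 = (0.03078 - 0.03717)/13 = -0.0004917 A
  Magnitude: I_R5 = 0.0004917 A
Part 3:
  I_R6 = (V_3 - V_4)/R6 = (0 - 0.03717)/30000 = -0.000001239 A
  P_R6 = I_R6² × R6 = (-0.000001239)² × 30000 = 0.00000004606 W

Final answers:
1. V_2 = 0.03078 V
2. I_R5 = 0.0004917 A
3. P_R6 = 4.606e-08 W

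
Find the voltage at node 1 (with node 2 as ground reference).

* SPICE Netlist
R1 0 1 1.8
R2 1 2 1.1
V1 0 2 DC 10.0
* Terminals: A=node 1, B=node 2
Nodal analysis, taking node 2 as the 0 V reference.
Source V1 fixes V_0 = 10 V.
KCL at each unknown node (sum of currents leaving = 0; resistances in Ω):
  Node 1: (V_1 - 10)/1.8 + (V_1 - 0)/1.1 = 0
Collecting terms: 1.465 × V_1 = 5.556  =>  V_1 = 3.793 V
The requested potential is V_1 = 3.793 V.

Final answer: V_1 = 3.793 V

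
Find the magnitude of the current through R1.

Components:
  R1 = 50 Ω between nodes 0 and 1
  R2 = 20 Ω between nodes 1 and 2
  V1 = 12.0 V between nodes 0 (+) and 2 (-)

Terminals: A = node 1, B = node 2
Nodal analysis, taking node 2 as the 0 V reference.
Source V1 fixes V_0 = 12 V.
KCL at each unknown node (sum of currents leaving = 0; resistances in Ω):
  Node 1: (V_1 - 12)/50 + (V_1 - 0)/20 = 0
Collecting terms: 0.07 × V_1 = 0.24  =>  V_1 = 3.429 V
I_R1 = (V_0 - V_1)/R1 = (12 - 3.429)/50 = 0.1714 A
|I_R1| = 0.1714 A

Final answer: |I_R1| = 0.1714 A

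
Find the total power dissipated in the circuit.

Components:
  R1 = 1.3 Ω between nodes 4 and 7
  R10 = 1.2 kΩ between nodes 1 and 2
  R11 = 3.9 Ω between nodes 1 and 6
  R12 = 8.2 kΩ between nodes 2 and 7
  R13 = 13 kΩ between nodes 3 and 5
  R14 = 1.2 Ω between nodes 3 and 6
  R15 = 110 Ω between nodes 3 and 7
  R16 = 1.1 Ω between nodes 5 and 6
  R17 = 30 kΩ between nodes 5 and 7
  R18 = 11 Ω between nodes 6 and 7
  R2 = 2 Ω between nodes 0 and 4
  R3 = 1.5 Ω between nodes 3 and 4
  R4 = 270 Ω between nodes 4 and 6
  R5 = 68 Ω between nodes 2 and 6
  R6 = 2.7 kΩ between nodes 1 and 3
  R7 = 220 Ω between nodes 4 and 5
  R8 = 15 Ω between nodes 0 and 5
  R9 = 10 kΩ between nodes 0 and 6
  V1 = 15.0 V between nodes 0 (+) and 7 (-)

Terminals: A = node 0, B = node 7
Nodal analysis, taking node 7 as the 0 V reference.
Source V1 fixes V_0 = 15 V.
KCL at each unknown node (sum of currents leaving = 0; resistances in Ω):
  Node 1: (V_1 - V_3)/2700 + (V_1 - V_2)/1200 + (V_1 - V_6)/3.9 = 0
  Node 2: (V_2 - V_6)/68 + (V_2 - V_1)/1200 + (V_2 - 0)/8200 = 0
  Node 3: (V_3 - V_4)/1.5 + (V_3 - V_1)/2700 + (V_3 - V_5)/13000 + (V_3 - V_6)/1.2 + (V_3 - 0)/110 = 0
  Node 4: (V_4 - 0)/1.3 + (V_4 - 15)/2 + (V_4 - V_3)/1.5 + (V_4 - V_6)/270 + (V_4 - V_5)/220 = 0
  Node 5: (V_5 - V_4)/220 + (V_5 - 15)/15 + (V_5 - V_3)/13000 + (V_5 - V_6)/1.1 + (V_5 - 0)/30000 = 0
  Node 6: (V_6 - V_4)/270 + (V_6 - V_2)/68 + (V_6 - 15)/10000 + (V_6 - V_1)/3.9 + (V_6 - V_3)/1.2 + (V_6 - V_5)/1.1 + (V_6 - 0)/11 = 0
Collecting terms (coefficients in siemens):
  0.2576·V_1 - 0.0008333·V_2 - 0.0003704·V_3 - 0.2564·V_6 = 0
  0.01566·V_2 - 0.0008333·V_1 - 0.01471·V_6 = 0
  1.51·V_3 - 0.0003704·V_1 - 0.6667·V_4 - 0.00007692·V_5 - 0.8333·V_6 = 0
  1.944·V_4 - 0.6667·V_3 - 0.004545·V_5 - 0.003704·V_6 = 7.5
  0.9804·V_5 - 0.00007692·V_3 - 0.004545·V_4 - 0.9091·V_6 = 1
  2.108·V_6 - 0.2564·V_1 - 0.01471·V_2 - 0.8333·V_3 - 0.003704·V_4 - 0.9091·V_5 = 0.0015
Solving these 6 simultaneous equations (Gaussian elimination) gives:
  V_1 = 5.887 V, V_2 = 5.842 V, V_3 = 5.854 V, V_4 = 5.892 V
  V_5 = 6.507 V, V_6 = 5.888 V
Power in each resistor, P = (ΔV)²/R:
  P_R1 = (5.892 - 0)²/1.3 = 26.7 W
  P_R2 = (15 - 5.892)²/2 = 41.48 W
  P_R3 = (5.854 - 5.892)²/1.5 = 0.0009424 W
  P_R4 = (5.892 - 5.888)²/270 = 0.00000005607 W
  P_R5 = (5.842 - 5.888)²/68 = 0.00003092 W
  P_R6 = (5.887 - 5.854)²/2700 = 0.0000004159 W
  P_R7 = (5.892 - 6.507)²/220 = 0.001722 W
  P_R8 = (15 - 6.507)²/15 = 4.809 W
  P_R9 = (15 - 5.888)²/10000 = 0.008304 W
  P_R10 = (5.887 - 5.842)²/1200 = 0.000001737 W
  P_R11 = (5.887 - 5.888)²/3.9 = 0.000000009931 W
  P_R12 = (5.842 - 0)²/8200 = 0.004162 W
  P_R13 = (5.854 - 6.507)²/13000 = 0.00003282 W
  P_R14 = (5.854 - 5.888)²/1.2 = 0.0009468 W
  P_R15 = (5.854 - 0)²/110 = 0.3115 W
  P_R16 = (6.507 - 5.888)²/1.1 = 0.3488 W
  P_R17 = (6.507 - 0)²/30000 = 0.001411 W
  P_R18 = (5.888 - 0)²/11 = 3.151 W
P_total = P_R1 + P_R2 + P_R3 + P_R4 + P_R5 + P_R6 + P_R7 + P_R8 + P_R9 + P_R10 + P_R11 + P_R12 + P_R13 + P_R14 + P_R15 + P_R16 + P_R17 + P_R18 = 76.82 W

Final answer: 76.82 W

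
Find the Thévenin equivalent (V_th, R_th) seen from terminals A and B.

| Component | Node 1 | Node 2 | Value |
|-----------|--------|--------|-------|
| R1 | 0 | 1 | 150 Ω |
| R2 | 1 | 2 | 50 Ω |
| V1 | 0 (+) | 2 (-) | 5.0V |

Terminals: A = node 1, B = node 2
Step 1 — V_th is the open-circuit voltage V_A - V_B (nothing connected across the terminals).
Nodal analysis, taking node 2 as the 0 V reference.
Source V1 fixes V_0 = 5 V.
KCL at each unknown node (sum of currents leaving = 0; resistances in Ω):
  Node 1: (V_1 - 5)/150 + (V_1 - 0)/50 = 0
Collecting terms: 0.02667 × V_1 = 0.03333  =>  V_1 = 1.25 V
V_th = V_1 - V_2 = 1.25 - 0 = 1.25 V
Step 2 — R_th: zero the source — replace V1 by a short circuit (node 2 merges into node 0) — and find the resistance seen between A (node 1) and B (node 0).
Reduce the network between node 1 (A) and node 0 (B) by series/parallel combination:
  Rp1 = R1 ‖ R2 (parallel, both between nodes 0 and 1) = 1/(1/150 + 1/50) = 37.5 Ω
R_th = 37.5 Ω

Final answer: V_th = 1.25 V, R_th = 37.5 Ω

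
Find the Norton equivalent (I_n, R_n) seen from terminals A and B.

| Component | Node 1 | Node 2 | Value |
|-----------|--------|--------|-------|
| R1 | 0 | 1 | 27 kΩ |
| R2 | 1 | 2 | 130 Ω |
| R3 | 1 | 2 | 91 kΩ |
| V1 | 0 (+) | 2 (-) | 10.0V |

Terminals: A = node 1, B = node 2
Find the Thévenin equivalent first; then I_n = V_th/R_th and R_n = R_th.
Step 1 — V_th is the open-circuit voltage V_A - V_B (nothing connected across the terminals).
Nodal analysis, taking node 2 as the 0 V reference.
Source V1 fixes V_0 = 10 V.
KCL at each unknown node (sum of currents leaving = 0; resistances in Ω):
  Node 1: (V_1 - 10)/27000 + (V_1 - 0)/130 + (V_1 - 0)/91000 = 0
Collecting terms: 0.00774 × V_1 = 0.0003704  =>  V_1 = 0.04785 V
V_th = V_1 - V_2 = 0.04785 - 0 = 0.04785 V
Step 2 — R_th: zero the source — replace V1 by a short circuit (node 2 merges into node 0) — and find the resistance seen between A (node 1) and B (node 0).
Reduce the network between node 1 (A) and node 0 (B) by series/parallel combination:
  Rp1 = R1 ‖ R2 ‖ R3 (parallel, all between nodes 0 and 1) = 1/(1/27000 + 1/130 + 1/91000) = 129.2 Ω
R_th = 129.2 Ω
I_n = V_th/R_th = 0.04785/129.2 = 0.0003704 A, and R_n = R_th = 129.2 Ω

Final answer: I_n = 0.0003704 A, R_n = 129.2 Ω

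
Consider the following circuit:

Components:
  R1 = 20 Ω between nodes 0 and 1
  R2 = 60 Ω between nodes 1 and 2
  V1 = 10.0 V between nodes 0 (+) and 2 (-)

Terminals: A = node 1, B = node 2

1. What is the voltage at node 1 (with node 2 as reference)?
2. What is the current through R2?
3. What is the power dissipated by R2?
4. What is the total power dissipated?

Nodal analysis, taking node 2 as the 0 V reference.
Source V1 fixes V_0 = 10 V.
KCL at each unknown node (sum of currents leaving = 0; resistances in Ω):
  Node 1: (V_1 - 10)/20 + (V_1 - 0)/60 = 0
Collecting terms: 0.06667 × V_1 = 0.5  =>  V_1 = 7.5 V
Part 1:
  Read off the nodal solution: V_1 = 7.5 V
Part 2:
  I_R2 = (V_1 - V_2)/R2 = (7.5 - 0)/60 = 0.125 A
  Magnitude: I_R2 = 0.125 A
Part 3:
  I_R2 = (V_1 - V_2)/R2 = (7.5 - 0)/60 = 0.125 A
  P_R2 = I_R2² × R2 = (0.125)² × 60 = 0.9375 W
Part 4:
  Power in each resistor, P = (ΔV)²/R:
    P_R1 = (10 - 7.5)²/20 = 0.3125 W
    P_R2 = (7.5 - 0)²/60 = 0.9375 W
  P_total = P_R1 + P_R2 = 1.25 W

Final answers:
1. V_1 = 7.5 V
2. I_R2 = 0.125 A
3. P_R2 = 0.9375 W
4. P_total = 1.25 W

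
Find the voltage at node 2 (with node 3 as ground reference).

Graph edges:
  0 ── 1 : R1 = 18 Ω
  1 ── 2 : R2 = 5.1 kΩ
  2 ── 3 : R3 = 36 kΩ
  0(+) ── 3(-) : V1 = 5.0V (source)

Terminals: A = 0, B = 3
Nodal analysis, taking node 3 as the 0 V reference.
Source V1 fixes V_0 = 5 V.
KCL at each unknown node (sum of currents leaving = 0; resistances in Ω):
  Node 1: (V_1 - 5)/18 + (V_1 - V_2)/5100 = 0
  Node 2: (V_2 - V_1)/5100 + (V_2 - 0)/36000 = 0
Collecting terms (coefficients in siemens):
  0.05575·V_1 - 0.0001961·V_2 = 0.2778
  0.0002239·V_2 - 0.0001961·V_1 = 0
Determinant D = (0.05575)(0.0002239) - (-0.0001961)(-0.0001961) = 0.00001244
V_1 = [(0.2778)(0.0002239) - (-0.0001961)(0)]/D = 4.998 V
V_2 = [(0.05575)(0) - (0.2778)(-0.0001961)]/D = 4.378 V
The requested potential is V_2 = 4.378 V.

Final answer: V_2 = 4.378 V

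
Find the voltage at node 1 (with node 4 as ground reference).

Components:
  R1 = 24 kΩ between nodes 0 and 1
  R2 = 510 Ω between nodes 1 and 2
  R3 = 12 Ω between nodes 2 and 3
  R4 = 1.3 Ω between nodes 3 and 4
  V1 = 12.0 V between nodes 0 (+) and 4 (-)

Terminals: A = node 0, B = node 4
Nodal analysis, taking node 4 as the 0 V reference.
Source V1 fixes V_0 = 12 V.
KCL at each unknown node (sum of currents leaving = 0; resistances in Ω):
  Node 1: (V_1 - 12)/24000 + (V_1 - V_2)/510 = 0
  Node 2: (V_2 - V_1)/510 + (V_2 - V_3)/12 = 0
  Node 3: (V_3 - V_2)/12 + (V_3 - 0)/1.3 = 0
Collecting terms (coefficients in siemens):
  0.002002·V_1 - 0.001961·V_2 = 0.0005
  0.08529·V_2 - 0.001961·V_1 - 0.08333·V_3 = 0
  0.8526·V_3 - 0.08333·V_2 = 0
Solving these 3 simultaneous equations (Gaussian elimination) gives:
  V_1 = 0.2561 V, V_2 = 0.006508 V, V_3 = 0.0006361 V
The requested potential is V_1 = 0.2561 V.

Final answer: V_1 = 0.2561 V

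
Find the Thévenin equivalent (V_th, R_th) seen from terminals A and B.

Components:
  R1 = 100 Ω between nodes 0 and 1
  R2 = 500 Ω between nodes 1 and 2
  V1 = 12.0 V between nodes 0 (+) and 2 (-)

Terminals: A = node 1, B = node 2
Step 1 — V_th is the open-circuit voltage V_A - V_B (nothing connected across the terminals).
Nodal analysis, taking node 2 as the 0 V reference.
Source V1 fixes V_0 = 12 V.
KCL at each unknown node (sum of currents leaving = 0; resistances in Ω):
  Node 1: (V_1 - 12)/100 + (V_1 - 0)/500 = 0
Collecting terms: 0.012 × V_1 = 0.12  =>  V_1 = 10 V
V_th = V_1 - V_2 = 10 - 0 = 10 V
Step 2 — R_th: zero the source — replace V1 by a short circuit (node 2 merges into node 0) — and find the resistance seen between A (node 1) and B (node 0).
Reduce the network between node 1 (A) and node 0 (B) by series/parallel combination:
  Rp1 = R1 ‖ R2 (parallel, both between nodes 0 and 1) = 1/(1/100 + 1/500) = 83.33 Ω
R_th = 83.33 Ω

Final answer: V_th = 10 V, R_th = 83.33 Ω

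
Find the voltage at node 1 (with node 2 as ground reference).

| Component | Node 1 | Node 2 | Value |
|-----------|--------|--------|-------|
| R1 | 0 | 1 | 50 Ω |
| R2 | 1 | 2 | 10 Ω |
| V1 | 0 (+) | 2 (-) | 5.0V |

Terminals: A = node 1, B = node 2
Nodal analysis, taking node 2 as the 0 V reference.
Source V1 fixes V_0 = 5 V.
KCL at each unknown node (sum of currents leaving = 0; resistances in Ω):
  Node 1: (V_1 - 5)/50 + (V_1 - 0)/10 = 0
Collecting terms: 0.12 × V_1 = 0.1  =>  V_1 = 0.8333 V
The requested potential is V_1 = 0.8333 V.

Final answer: V_1 = 0.8333 V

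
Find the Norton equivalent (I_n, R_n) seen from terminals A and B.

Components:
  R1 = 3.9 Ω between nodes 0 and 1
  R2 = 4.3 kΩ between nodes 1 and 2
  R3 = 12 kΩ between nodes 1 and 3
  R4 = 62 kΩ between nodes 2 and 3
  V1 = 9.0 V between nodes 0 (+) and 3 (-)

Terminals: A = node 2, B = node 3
Find the Thévenin equivalent first; then I_n = V_th/R_th and R_n = R_th.
Step 1 — V_th is the open-circuit voltage V_A - V_B (nothing connected across the terminals).
Nodal analysis, taking node 3 as the 0 V reference.
Source V1 fixes V_0 = 9 V.
KCL at each unknown node (sum of currents leaving = 0; resistances in Ω):
  Node 1: (V_1 - 9)/3.9 + (V_1 - V_2)/4300 + (V_1 - 0)/12000 = 0
  Node 2: (V_2 - V_1)/4300 + (V_2 - 0)/62000 = 0
Collecting terms (coefficients in siemens):
  0.2567·V_1 - 0.0002326·V_2 = 2.308
  0.0002487·V_2 - 0.0002326·V_1 = 0
Determinant D = (0.2567)(0.0002487) - (-0.0002326)(-0.0002326) = 0.00006379
V_1 = [(2.308)(0.0002487) - (-0.0002326)(0)]/D = 8.997 V
V_2 = [(0.2567)(0) - (2.308)(-0.0002326)]/D = 8.413 V
V_th = V_2 - V_3 = 8.413 - 0 = 8.413 V
Step 2 — R_th: zero the source — replace V1 by a short circuit (node 3 merges into node 0) — and find the resistance seen between A (node 2) and B (node 0).
Reduce the network between node 2 (A) and node 0 (B) by series/parallel combination:
  Rp1 = R1 ‖ R3 (parallel, both between nodes 0 and 1) = 1/(1/3.9 + 1/12000) = 3.899 Ω
  Rs1 = R2 + Rp1 (series, joined only at node 1) = 4300 + 3.899 = 4304 Ω
  Rp2 = R4 ‖ Rs1 (parallel, both between nodes 0 and 2) = 1/(1/62000 + 1/4304) = 4025 Ω
R_th = 4.025 kΩ
I_n = V_th/R_th = 8.413/4025 = 0.00209 A, and R_n = R_th = 4.025 kΩ

Final answer: I_n = 0.00209 A, R_n = 4.025 kΩ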